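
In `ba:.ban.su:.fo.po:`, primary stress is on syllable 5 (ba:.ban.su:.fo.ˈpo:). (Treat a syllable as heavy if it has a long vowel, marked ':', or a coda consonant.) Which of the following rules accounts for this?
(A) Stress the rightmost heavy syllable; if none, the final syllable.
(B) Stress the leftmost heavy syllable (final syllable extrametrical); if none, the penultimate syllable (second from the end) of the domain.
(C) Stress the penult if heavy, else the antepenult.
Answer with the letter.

Rule A → syllable 5 ✓.
Rule B → syllable 1 (observed: 5).
Rule C → syllable 3 (observed: 5).

A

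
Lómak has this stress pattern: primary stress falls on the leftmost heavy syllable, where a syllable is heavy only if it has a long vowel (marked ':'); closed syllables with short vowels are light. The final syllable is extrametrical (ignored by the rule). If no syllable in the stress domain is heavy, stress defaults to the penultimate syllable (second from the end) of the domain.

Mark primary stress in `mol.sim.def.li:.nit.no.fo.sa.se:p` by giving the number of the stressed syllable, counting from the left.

The final syllable (9, se:p) is extrametrical; the stress domain is syllables 1–8.
Weights: 1 mol L, 2 sim L, 3 def L, 4 li: H, 5 nit L, 6 no L, 7 fo L, 8 sa L.
Heavy syllables in the domain: 4. The leftmost is syllable 4 (li:).
Primary stress: syllable 4 → mol.sim.def.ˈli:.nit.no.fo.sa.se:p.

4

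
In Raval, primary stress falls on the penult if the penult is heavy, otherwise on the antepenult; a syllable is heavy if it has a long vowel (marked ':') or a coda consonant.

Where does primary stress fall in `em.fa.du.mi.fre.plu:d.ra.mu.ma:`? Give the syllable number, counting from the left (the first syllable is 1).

Weights: 7 ra L, 8 mu L, 9 ma: H.
The penult (syllable 8, mu) is light, so stress falls on the antepenult (syllable 7, ra).
Primary stress: syllable 7 → em.fa.du.mi.fre.plu:d.ˈra.mu.ma:.

7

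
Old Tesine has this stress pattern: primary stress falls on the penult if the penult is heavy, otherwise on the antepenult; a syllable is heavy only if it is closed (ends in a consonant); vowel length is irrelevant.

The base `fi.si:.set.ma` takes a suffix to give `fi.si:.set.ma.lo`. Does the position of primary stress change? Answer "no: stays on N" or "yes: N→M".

Base `fi.si:.set.ma` (4 syllables):
  Weights: 2 si: L, 3 set H, 4 ma L.
  The penult (syllable 3, set) is heavy, so it takes stress.
  → primary stress on syllable 3.
Suffixed `fi.si:.set.ma.lo` (5 syllables):
  Weights: 3 set H, 4 ma L, 5 lo L.
  The penult (syllable 4, ma) is light, so stress falls on the antepenult (syllable 3, set).
  → primary stress on syllable 3.

no: stays on 3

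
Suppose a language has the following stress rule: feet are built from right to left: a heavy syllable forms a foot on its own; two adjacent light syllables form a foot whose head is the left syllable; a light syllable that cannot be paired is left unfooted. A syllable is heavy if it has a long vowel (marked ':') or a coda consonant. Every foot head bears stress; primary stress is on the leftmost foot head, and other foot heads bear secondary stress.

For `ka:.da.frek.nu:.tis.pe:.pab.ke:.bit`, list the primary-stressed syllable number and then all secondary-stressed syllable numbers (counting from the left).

Weights: 1 ka: H, 2 da L, 3 frek H, 4 nu: H, 5 tis H, 6 pe: H, 7 pab H, 8 ke: H, 9 bit H.
Parse right to left (heavy = foot alone; LL = one foot; stranded L unfooted): (ˈka:) da (ˈfrek) (ˈnu:) (ˈtis) (ˈpe:) (ˈpab) (ˈke:) (ˈbit).
Foot heads: 1, 3, 4, 5, 6, 7, 8, 9.
Primary stress on the leftmost head = syllable 1.
Secondary stress on 3, 4, 5, 6, 7, 8, 9: ˈka:.da.ˌfrek.ˌnu:.ˌtis.ˌpe:.ˌpab.ˌke:.ˌbit.

primary 1, secondary 3, 4, 5, 6, 7, 8, 9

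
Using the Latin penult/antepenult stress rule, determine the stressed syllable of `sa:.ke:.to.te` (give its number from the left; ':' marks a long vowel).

2

Classical Latin: stress the penult if heavy (long vowel or closed), else the antepenult.
Weights: 2 ke: H, 3 to L, 4 te L.
The penult (syllable 3, to) is light, so stress falls on the antepenult (syllable 2, ke:).
Stress on syllable 2: sa:.ˈke:.to.te.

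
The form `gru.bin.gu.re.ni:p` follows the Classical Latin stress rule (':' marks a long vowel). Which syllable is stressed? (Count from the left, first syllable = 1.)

Classical Latin: stress the penult if heavy (long vowel or closed), else the antepenult.
Weights: 3 gu L, 4 re L, 5 ni:p H.
The penult (syllable 4, re) is light, so stress falls on the antepenult (syllable 3, gu).
Stress on syllable 3: gru.bin.ˈgu.re.ni:p.

3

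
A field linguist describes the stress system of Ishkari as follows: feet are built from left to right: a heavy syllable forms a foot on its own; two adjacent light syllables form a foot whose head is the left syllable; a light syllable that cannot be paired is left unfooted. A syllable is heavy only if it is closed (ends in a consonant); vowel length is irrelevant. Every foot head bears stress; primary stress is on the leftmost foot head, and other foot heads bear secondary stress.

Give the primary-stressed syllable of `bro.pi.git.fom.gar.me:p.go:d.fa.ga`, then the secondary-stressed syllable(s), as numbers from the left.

Weights: 1 bro L, 2 pi L, 3 git H, 4 fom H, 5 gar H, 6 me:p H, 7 go:d H, 8 fa L, 9 ga L.
Parse left to right (heavy = foot alone; LL = one foot; stranded L unfooted): (ˈbro.pi) (ˈgit) (ˈfom) (ˈgar) (ˈme:p) (ˈgo:d) (ˈfa.ga).
Foot heads: 1, 3, 4, 5, 6, 7, 8.
Primary stress on the leftmost head = syllable 1.
Secondary stress on 3, 4, 5, 6, 7, 8: ˈbro.pi.ˌgit.ˌfom.ˌgar.ˌme:p.ˌgo:d.ˌfa.ga.

primary 1, secondary 3, 4, 5, 6, 7, 8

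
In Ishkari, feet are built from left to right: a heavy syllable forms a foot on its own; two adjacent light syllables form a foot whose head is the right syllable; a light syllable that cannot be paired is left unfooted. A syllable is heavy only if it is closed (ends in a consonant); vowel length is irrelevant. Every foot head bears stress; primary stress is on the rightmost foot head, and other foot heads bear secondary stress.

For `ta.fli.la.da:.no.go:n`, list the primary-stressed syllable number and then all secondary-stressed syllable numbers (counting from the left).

Weights: 1 ta L, 2 fli L, 3 la L, 4 da: L, 5 no L, 6 go:n H.
Parse left to right (heavy = foot alone; LL = one foot; stranded L unfooted): (ta.ˈfli) (la.ˈda:) no (ˈgo:n).
Foot heads: 2, 4, 6.
Primary stress on the rightmost head = syllable 6.
Secondary stress on 2, 4: ta.ˌfli.la.ˌda:.no.ˈgo:n.

primary 6, secondary 2, 4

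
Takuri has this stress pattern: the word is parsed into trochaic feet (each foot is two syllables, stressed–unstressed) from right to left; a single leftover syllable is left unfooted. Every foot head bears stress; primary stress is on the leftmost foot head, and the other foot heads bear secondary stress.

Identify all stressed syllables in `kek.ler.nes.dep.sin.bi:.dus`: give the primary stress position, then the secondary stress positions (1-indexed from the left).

Parse right to left into trochaic (ˈσσ) feet: kek (ˈler.nes) (ˈdep.sin) (ˈbi:.dus). Syllable 1 is left unfooted.
Foot heads (stressed positions): 2, 4, 6.
End Rule Leftmost: primary stress on the leftmost head = syllable 2.
Secondary stress on 4, 6: kek.ˈler.nes.ˌdep.sin.ˌbi:.dus.

primary 2, secondary 4, 6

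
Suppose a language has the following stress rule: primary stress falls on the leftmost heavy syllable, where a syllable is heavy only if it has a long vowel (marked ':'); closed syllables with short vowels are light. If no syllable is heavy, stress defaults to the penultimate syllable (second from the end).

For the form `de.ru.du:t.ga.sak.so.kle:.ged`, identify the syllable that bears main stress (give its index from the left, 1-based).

Weights: 1 de L, 2 ru L, 3 du:t H, 4 ga L, 5 sak L, 6 so L, 7 kle: H, 8 ged L.
Heavy syllables in the domain: 3, 7. The leftmost is syllable 3 (du:t).
Primary stress: syllable 3 → de.ru.ˈdu:t.ga.sak.so.kle:.ged.

3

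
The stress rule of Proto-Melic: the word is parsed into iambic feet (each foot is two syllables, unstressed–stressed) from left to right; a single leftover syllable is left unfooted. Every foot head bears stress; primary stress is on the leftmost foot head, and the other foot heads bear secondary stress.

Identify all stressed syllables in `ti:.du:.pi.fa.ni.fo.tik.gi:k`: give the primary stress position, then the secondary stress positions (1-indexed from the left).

Parse left to right into iambic (σˈσ) feet: (ti:.ˈdu:) (pi.ˈfa) (ni.ˈfo) (tik.ˈgi:k).
Foot heads (stressed positions): 2, 4, 6, 8.
End Rule Leftmost: primary stress on the leftmost head = syllable 2.
Secondary stress on 4, 6, 8: ti:.ˈdu:.pi.ˌfa.ni.ˌfo.tik.ˌgi:k.

primary 2, secondary 4, 6, 8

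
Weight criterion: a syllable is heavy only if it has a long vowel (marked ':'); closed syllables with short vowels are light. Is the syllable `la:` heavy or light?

`la:`: long vowel, open (no coda). Long vowel → heavy.

heavy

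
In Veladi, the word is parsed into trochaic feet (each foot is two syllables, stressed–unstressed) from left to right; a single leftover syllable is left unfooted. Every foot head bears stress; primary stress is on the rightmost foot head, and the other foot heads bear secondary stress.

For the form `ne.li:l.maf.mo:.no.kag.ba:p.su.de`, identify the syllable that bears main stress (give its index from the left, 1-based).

7

Parse left to right into trochaic (ˈσσ) feet: (ˈne.li:l) (ˈmaf.mo:) (ˈno.kag) (ˈba:p.su) de. Syllable 9 is left unfooted.
Foot heads (stressed positions): 1, 3, 5, 7.
End Rule Rightmost: primary stress on the rightmost head = syllable 7.
Primary stress: syllable 7 → ne.li:l.maf.mo:.no.kag.ˈba:p.su.de.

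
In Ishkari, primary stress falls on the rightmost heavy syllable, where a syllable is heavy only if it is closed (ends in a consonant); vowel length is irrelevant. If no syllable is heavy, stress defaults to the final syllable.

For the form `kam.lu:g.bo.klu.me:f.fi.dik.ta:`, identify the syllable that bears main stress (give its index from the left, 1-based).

Weights: 1 kam H, 2 lu:g H, 3 bo L, 4 klu L, 5 me:f H, 6 fi L, 7 dik H, 8 ta: L.
Heavy syllables in the domain: 1, 2, 5, 7. The rightmost is syllable 7 (dik).
Primary stress: syllable 7 → kam.lu:g.bo.klu.me:f.fi.ˈdik.ta:.

7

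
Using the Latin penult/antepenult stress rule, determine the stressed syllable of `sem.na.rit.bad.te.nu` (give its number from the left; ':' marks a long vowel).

4

Classical Latin: stress the penult if heavy (long vowel or closed), else the antepenult.
Weights: 4 bad H, 5 te L, 6 nu L.
The penult (syllable 5, te) is light, so stress falls on the antepenult (syllable 4, bad).
Stress on syllable 4: sem.na.rit.ˈbad.te.nu.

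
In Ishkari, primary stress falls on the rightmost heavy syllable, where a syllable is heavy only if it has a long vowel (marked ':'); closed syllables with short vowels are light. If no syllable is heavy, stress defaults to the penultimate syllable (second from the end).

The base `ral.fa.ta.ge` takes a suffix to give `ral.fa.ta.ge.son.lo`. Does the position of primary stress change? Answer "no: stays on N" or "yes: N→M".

yes: 3→5

Base `ral.fa.ta.ge` (4 syllables):
  Weights: 1 ral L, 2 fa L, 3 ta L, 4 ge L.
  No heavy syllable in the domain; default to the penultimate syllable (second from the end) = syllable 3.
  → primary stress on syllable 3.
Suffixed `ral.fa.ta.ge.son.lo` (6 syllables):
  Weights: 1 ral L, 2 fa L, 3 ta L, 4 ge L, 5 son L, 6 lo L.
  No heavy syllable in the domain; default to the penultimate syllable (second from the end) = syllable 5.
  → primary stress on syllable 5.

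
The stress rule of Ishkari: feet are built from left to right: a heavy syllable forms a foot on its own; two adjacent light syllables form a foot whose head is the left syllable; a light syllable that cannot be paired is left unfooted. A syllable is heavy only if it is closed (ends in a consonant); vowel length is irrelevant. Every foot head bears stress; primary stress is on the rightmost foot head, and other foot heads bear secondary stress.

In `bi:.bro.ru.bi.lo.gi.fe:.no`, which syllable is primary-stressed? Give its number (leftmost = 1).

7

Weights: 1 bi: L, 2 bro L, 3 ru L, 4 bi L, 5 lo L, 6 gi L, 7 fe: L, 8 no L.
Parse left to right (heavy = foot alone; LL = one foot; stranded L unfooted): (ˈbi:.bro) (ˈru.bi) (ˈlo.gi) (ˈfe:.no).
Foot heads: 1, 3, 5, 7.
Primary stress on the rightmost head = syllable 7.
Primary stress: syllable 7 → bi:.bro.ru.bi.lo.gi.ˈfe:.no.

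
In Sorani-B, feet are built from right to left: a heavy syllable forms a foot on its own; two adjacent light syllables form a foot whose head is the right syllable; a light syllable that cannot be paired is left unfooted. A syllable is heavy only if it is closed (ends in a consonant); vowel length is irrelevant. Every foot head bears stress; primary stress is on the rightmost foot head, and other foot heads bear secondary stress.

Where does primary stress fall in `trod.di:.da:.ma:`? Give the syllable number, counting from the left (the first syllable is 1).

4

Weights: 1 trod H, 2 di: L, 3 da: L, 4 ma: L.
Parse right to left (heavy = foot alone; LL = one foot; stranded L unfooted): (ˈtrod) di: (da:.ˈma:).
Foot heads: 1, 4.
Primary stress on the rightmost head = syllable 4.
Primary stress: syllable 4 → trod.di:.da:.ˈma:.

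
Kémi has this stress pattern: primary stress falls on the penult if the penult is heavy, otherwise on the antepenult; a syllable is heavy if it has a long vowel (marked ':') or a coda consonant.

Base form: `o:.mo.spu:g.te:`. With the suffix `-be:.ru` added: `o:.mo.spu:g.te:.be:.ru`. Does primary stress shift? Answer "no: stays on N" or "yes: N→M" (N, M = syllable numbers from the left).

Base `o:.mo.spu:g.te:` (4 syllables):
  Weights: 2 mo L, 3 spu:g H, 4 te: H.
  The penult (syllable 3, spu:g) is heavy, so it takes stress.
  → primary stress on syllable 3.
Suffixed `o:.mo.spu:g.te:.be:.ru` (6 syllables):
  Weights: 4 te: H, 5 be: H, 6 ru L.
  The penult (syllable 5, be:) is heavy, so it takes stress.
  → primary stress on syllable 5.

yes: 3→5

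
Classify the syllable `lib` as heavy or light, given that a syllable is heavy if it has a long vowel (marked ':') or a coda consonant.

`lib`: short vowel, closed (coda /b/). Closed → heavy.

heavy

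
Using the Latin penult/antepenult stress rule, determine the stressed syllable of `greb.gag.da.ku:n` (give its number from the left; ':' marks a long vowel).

2

Classical Latin: stress the penult if heavy (long vowel or closed), else the antepenult.
Weights: 2 gag H, 3 da L, 4 ku:n H.
The penult (syllable 3, da) is light, so stress falls on the antepenult (syllable 2, gag).
Stress on syllable 2: greb.ˈgag.da.ku:n.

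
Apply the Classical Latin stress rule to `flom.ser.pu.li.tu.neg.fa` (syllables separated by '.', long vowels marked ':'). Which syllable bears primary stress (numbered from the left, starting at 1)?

Classical Latin: stress the penult if heavy (long vowel or closed), else the antepenult.
Weights: 5 tu L, 6 neg H, 7 fa L.
The penult (syllable 6, neg) is heavy, so it takes stress.
Stress on syllable 6: flom.ser.pu.li.tu.ˈneg.fa.

6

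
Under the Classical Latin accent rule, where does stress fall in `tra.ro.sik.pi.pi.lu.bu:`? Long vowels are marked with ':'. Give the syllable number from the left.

5

Classical Latin: stress the penult if heavy (long vowel or closed), else the antepenult.
Weights: 5 pi L, 6 lu L, 7 bu: H.
The penult (syllable 6, lu) is light, so stress falls on the antepenult (syllable 5, pi).
Stress on syllable 5: tra.ro.sik.pi.ˈpi.lu.bu:.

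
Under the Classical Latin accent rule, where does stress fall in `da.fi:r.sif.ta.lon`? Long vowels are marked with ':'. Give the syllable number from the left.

Classical Latin: stress the penult if heavy (long vowel or closed), else the antepenult.
Weights: 3 sif H, 4 ta L, 5 lon H.
The penult (syllable 4, ta) is light, so stress falls on the antepenult (syllable 3, sif).
Stress on syllable 3: da.fi:r.ˈsif.ta.lon.

3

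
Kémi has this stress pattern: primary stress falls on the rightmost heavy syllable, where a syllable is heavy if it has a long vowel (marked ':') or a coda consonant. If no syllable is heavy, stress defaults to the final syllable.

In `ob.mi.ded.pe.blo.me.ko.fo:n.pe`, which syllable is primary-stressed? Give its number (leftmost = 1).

Weights: 1 ob H, 2 mi L, 3 ded H, 4 pe L, 5 blo L, 6 me L, 7 ko L, 8 fo:n H, 9 pe L.
Heavy syllables in the domain: 1, 3, 8. The rightmost is syllable 8 (fo:n).
Primary stress: syllable 8 → ob.mi.ded.pe.blo.me.ko.ˈfo:n.pe.

8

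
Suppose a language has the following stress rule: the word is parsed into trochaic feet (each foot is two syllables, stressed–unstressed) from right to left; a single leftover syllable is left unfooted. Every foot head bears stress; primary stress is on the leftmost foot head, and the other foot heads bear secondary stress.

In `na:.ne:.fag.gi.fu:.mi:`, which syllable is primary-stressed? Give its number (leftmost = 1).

1

Parse right to left into trochaic (ˈσσ) feet: (ˈna:.ne:) (ˈfag.gi) (ˈfu:.mi:).
Foot heads (stressed positions): 1, 3, 5.
End Rule Leftmost: primary stress on the leftmost head = syllable 1.
Primary stress: syllable 1 → ˈna:.ne:.fag.gi.fu:.mi:.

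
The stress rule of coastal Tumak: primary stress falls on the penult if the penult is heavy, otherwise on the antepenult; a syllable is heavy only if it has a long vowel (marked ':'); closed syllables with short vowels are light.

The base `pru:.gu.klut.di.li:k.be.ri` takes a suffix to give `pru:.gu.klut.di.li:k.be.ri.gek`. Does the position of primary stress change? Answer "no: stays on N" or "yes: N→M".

Base `pru:.gu.klut.di.li:k.be.ri` (7 syllables):
  Weights: 5 li:k H, 6 be L, 7 ri L.
  The penult (syllable 6, be) is light, so stress falls on the antepenult (syllable 5, li:k).
  → primary stress on syllable 5.
Suffixed `pru:.gu.klut.di.li:k.be.ri.gek` (8 syllables):
  Weights: 6 be L, 7 ri L, 8 gek L.
  The penult (syllable 7, ri) is light, so stress falls on the antepenult (syllable 6, be).
  → primary stress on syllable 6.

yes: 5→6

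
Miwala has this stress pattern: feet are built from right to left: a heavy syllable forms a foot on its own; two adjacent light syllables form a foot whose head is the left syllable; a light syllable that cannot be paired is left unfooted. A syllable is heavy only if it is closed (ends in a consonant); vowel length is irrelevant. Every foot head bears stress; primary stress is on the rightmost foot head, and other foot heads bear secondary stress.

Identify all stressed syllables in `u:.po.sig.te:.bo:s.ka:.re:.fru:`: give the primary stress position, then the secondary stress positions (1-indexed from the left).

primary 7, secondary 1, 3, 5

Weights: 1 u: L, 2 po L, 3 sig H, 4 te: L, 5 bo:s H, 6 ka: L, 7 re: L, 8 fru: L.
Parse right to left (heavy = foot alone; LL = one foot; stranded L unfooted): (ˈu:.po) (ˈsig) te: (ˈbo:s) ka: (ˈre:.fru:).
Foot heads: 1, 3, 5, 7.
Primary stress on the rightmost head = syllable 7.
Secondary stress on 1, 3, 5: ˌu:.po.ˌsig.te:.ˌbo:s.ka:.ˈre:.fru:.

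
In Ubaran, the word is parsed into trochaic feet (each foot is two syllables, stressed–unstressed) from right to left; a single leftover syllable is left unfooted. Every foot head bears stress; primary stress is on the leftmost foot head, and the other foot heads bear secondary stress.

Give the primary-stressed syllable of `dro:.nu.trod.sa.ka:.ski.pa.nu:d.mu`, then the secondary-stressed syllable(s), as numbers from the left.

primary 2, secondary 4, 6, 8

Parse right to left into trochaic (ˈσσ) feet: dro: (ˈnu.trod) (ˈsa.ka:) (ˈski.pa) (ˈnu:d.mu). Syllable 1 is left unfooted.
Foot heads (stressed positions): 2, 4, 6, 8.
End Rule Leftmost: primary stress on the leftmost head = syllable 2.
Secondary stress on 4, 6, 8: dro:.ˈnu.trod.ˌsa.ka:.ˌski.pa.ˌnu:d.mu.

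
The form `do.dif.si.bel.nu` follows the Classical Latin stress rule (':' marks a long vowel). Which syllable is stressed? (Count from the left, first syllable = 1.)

4

Classical Latin: stress the penult if heavy (long vowel or closed), else the antepenult.
Weights: 3 si L, 4 bel H, 5 nu L.
The penult (syllable 4, bel) is heavy, so it takes stress.
Stress on syllable 4: do.dif.si.ˈbel.nu.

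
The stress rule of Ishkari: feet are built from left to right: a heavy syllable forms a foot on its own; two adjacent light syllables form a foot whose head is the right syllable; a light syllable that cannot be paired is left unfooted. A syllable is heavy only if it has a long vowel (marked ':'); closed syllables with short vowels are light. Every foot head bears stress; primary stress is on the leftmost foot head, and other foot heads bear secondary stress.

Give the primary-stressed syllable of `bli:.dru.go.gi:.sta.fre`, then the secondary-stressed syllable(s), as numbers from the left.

Weights: 1 bli: H, 2 dru L, 3 go L, 4 gi: H, 5 sta L, 6 fre L.
Parse left to right (heavy = foot alone; LL = one foot; stranded L unfooted): (ˈbli:) (dru.ˈgo) (ˈgi:) (sta.ˈfre).
Foot heads: 1, 3, 4, 6.
Primary stress on the leftmost head = syllable 1.
Secondary stress on 3, 4, 6: ˈbli:.dru.ˌgo.ˌgi:.sta.ˌfre.

primary 1, secondary 3, 4, 6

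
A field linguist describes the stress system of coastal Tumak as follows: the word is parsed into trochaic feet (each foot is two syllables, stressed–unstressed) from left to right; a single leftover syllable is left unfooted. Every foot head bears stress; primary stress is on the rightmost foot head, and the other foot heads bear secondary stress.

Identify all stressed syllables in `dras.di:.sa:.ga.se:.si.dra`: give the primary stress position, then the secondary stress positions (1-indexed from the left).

Parse left to right into trochaic (ˈσσ) feet: (ˈdras.di:) (ˈsa:.ga) (ˈse:.si) dra. Syllable 7 is left unfooted.
Foot heads (stressed positions): 1, 3, 5.
End Rule Rightmost: primary stress on the rightmost head = syllable 5.
Secondary stress on 1, 3: ˌdras.di:.ˌsa:.ga.ˈse:.si.dra.

primary 5, secondary 1, 3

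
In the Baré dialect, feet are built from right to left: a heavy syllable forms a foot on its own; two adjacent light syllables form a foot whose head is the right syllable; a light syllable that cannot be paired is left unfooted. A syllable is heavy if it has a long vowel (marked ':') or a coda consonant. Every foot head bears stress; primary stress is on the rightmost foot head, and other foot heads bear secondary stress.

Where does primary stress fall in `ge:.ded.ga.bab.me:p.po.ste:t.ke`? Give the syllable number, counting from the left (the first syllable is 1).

Weights: 1 ge: H, 2 ded H, 3 ga L, 4 bab H, 5 me:p H, 6 po L, 7 ste:t H, 8 ke L.
Parse right to left (heavy = foot alone; LL = one foot; stranded L unfooted): (ˈge:) (ˈded) ga (ˈbab) (ˈme:p) po (ˈste:t) ke.
Foot heads: 1, 2, 4, 5, 7.
Primary stress on the rightmost head = syllable 7.
Primary stress: syllable 7 → ge:.ded.ga.bab.me:p.po.ˈste:t.ke.

7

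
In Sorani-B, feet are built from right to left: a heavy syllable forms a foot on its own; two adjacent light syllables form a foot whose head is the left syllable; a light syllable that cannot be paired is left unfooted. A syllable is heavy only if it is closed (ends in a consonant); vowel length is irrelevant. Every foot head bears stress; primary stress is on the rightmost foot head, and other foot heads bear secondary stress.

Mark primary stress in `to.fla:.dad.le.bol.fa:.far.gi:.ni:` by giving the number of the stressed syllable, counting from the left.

Weights: 1 to L, 2 fla: L, 3 dad H, 4 le L, 5 bol H, 6 fa: L, 7 far H, 8 gi: L, 9 ni: L.
Parse right to left (heavy = foot alone; LL = one foot; stranded L unfooted): (ˈto.fla:) (ˈdad) le (ˈbol) fa: (ˈfar) (ˈgi:.ni:).
Foot heads: 1, 3, 5, 7, 8.
Primary stress on the rightmost head = syllable 8.
Primary stress: syllable 8 → to.fla:.dad.le.bol.fa:.far.ˈgi:.ni:.

8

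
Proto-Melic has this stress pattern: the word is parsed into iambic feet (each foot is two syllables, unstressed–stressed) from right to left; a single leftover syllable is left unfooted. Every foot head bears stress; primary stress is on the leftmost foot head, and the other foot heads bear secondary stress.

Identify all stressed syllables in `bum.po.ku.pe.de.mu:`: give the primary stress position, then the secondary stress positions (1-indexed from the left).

Parse right to left into iambic (σˈσ) feet: (bum.ˈpo) (ku.ˈpe) (de.ˈmu:).
Foot heads (stressed positions): 2, 4, 6.
End Rule Leftmost: primary stress on the leftmost head = syllable 2.
Secondary stress on 4, 6: bum.ˈpo.ku.ˌpe.de.ˌmu:.

primary 2, secondary 4, 6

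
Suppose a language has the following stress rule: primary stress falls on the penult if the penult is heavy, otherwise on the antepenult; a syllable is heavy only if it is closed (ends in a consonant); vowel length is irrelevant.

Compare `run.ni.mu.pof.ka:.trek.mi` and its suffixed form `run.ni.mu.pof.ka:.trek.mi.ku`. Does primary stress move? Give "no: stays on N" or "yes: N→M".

Base `run.ni.mu.pof.ka:.trek.mi` (7 syllables):
  Weights: 5 ka: L, 6 trek H, 7 mi L.
  The penult (syllable 6, trek) is heavy, so it takes stress.
  → primary stress on syllable 6.
Suffixed `run.ni.mu.pof.ka:.trek.mi.ku` (8 syllables):
  Weights: 6 trek H, 7 mi L, 8 ku L.
  The penult (syllable 7, mi) is light, so stress falls on the antepenult (syllable 6, trek).
  → primary stress on syllable 6.

no: stays on 6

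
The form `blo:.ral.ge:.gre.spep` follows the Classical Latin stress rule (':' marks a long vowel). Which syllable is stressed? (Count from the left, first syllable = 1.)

3

Classical Latin: stress the penult if heavy (long vowel or closed), else the antepenult.
Weights: 3 ge: H, 4 gre L, 5 spep H.
The penult (syllable 4, gre) is light, so stress falls on the antepenult (syllable 3, ge:).
Stress on syllable 3: blo:.ral.ˈge:.gre.spep.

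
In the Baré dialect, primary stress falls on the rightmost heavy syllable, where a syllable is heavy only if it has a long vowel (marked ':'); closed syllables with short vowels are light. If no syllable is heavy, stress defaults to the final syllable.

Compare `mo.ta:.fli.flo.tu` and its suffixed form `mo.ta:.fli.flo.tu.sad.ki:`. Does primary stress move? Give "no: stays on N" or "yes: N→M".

Base `mo.ta:.fli.flo.tu` (5 syllables):
  Weights: 1 mo L, 2 ta: H, 3 fli L, 4 flo L, 5 tu L.
  Heavy syllables in the domain: 2. The rightmost is syllable 2 (ta:).
  → primary stress on syllable 2.
Suffixed `mo.ta:.fli.flo.tu.sad.ki:` (7 syllables):
  Weights: 1 mo L, 2 ta: H, 3 fli L, 4 flo L, 5 tu L, 6 sad L, 7 ki: H.
  Heavy syllables in the domain: 2, 7. The rightmost is syllable 7 (ki:).
  → primary stress on syllable 7.

yes: 2→7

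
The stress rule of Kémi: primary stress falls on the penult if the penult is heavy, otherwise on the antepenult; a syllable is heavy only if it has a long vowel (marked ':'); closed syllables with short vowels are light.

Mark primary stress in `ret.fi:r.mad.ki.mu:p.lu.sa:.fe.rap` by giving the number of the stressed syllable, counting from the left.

7

Weights: 7 sa: H, 8 fe L, 9 rap L.
The penult (syllable 8, fe) is light, so stress falls on the antepenult (syllable 7, sa:).
Primary stress: syllable 7 → ret.fi:r.mad.ki.mu:p.lu.ˈsa:.fe.rap.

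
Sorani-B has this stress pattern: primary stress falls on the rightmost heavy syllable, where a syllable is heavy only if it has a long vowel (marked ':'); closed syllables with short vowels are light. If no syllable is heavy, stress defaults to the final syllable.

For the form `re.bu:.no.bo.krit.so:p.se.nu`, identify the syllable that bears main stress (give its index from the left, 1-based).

6

Weights: 1 re L, 2 bu: H, 3 no L, 4 bo L, 5 krit L, 6 so:p H, 7 se L, 8 nu L.
Heavy syllables in the domain: 2, 6. The rightmost is syllable 6 (so:p).
Primary stress: syllable 6 → re.bu:.no.bo.krit.ˈso:p.se.nu.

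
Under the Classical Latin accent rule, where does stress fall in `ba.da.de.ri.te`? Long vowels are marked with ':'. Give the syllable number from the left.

3

Classical Latin: stress the penult if heavy (long vowel or closed), else the antepenult.
Weights: 3 de L, 4 ri L, 5 te L.
The penult (syllable 4, ri) is light, so stress falls on the antepenult (syllable 3, de).
Stress on syllable 3: ba.da.ˈde.ri.te.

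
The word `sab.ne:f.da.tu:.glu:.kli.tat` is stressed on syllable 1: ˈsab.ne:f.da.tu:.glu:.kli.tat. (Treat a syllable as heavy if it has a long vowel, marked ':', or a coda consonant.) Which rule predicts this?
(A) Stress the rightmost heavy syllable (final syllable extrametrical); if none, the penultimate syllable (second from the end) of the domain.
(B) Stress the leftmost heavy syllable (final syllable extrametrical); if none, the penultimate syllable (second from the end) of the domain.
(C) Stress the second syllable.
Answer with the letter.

B

Rule A → syllable 5 (observed: 1).
Rule B → syllable 1 ✓.
Rule C → syllable 2 (observed: 1).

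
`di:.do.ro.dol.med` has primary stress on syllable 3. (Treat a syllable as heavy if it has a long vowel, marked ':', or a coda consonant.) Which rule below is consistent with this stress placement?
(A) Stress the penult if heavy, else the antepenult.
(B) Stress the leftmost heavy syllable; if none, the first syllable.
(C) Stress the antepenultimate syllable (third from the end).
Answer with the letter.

Rule A → syllable 4 (observed: 3).
Rule B → syllable 1 (observed: 3).
Rule C → syllable 3 ✓.

C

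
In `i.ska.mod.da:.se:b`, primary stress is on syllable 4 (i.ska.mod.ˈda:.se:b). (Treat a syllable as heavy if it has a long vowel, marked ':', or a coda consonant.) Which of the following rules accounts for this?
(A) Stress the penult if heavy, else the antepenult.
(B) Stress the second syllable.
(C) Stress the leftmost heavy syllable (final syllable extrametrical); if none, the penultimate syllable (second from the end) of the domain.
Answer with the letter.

A

Rule A → syllable 4 ✓.
Rule B → syllable 2 (observed: 4).
Rule C → syllable 3 (observed: 4).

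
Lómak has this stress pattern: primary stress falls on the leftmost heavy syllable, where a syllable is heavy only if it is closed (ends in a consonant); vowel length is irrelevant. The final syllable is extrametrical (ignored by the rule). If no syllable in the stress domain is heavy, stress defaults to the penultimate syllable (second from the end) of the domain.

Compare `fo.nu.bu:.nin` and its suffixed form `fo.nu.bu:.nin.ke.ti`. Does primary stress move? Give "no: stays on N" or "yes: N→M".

Base `fo.nu.bu:.nin` (4 syllables):
  The final syllable (4, nin) is extrametrical; the stress domain is syllables 1–3.
  Weights: 1 fo L, 2 nu L, 3 bu: L.
  No heavy syllable in the domain; default to the penultimate syllable (second from the end) of the domain = syllable 2.
  → primary stress on syllable 2.
Suffixed `fo.nu.bu:.nin.ke.ti` (6 syllables):
  The final syllable (6, ti) is extrametrical; the stress domain is syllables 1–5.
  Weights: 1 fo L, 2 nu L, 3 bu: L, 4 nin H, 5 ke L.
  Heavy syllables in the domain: 4. The leftmost is syllable 4 (nin).
  → primary stress on syllable 4.

yes: 2→4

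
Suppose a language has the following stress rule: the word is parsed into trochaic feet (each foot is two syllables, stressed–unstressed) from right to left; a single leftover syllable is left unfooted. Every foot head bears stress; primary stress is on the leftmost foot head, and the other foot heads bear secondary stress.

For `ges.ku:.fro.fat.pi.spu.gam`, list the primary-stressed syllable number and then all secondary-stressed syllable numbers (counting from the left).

Parse right to left into trochaic (ˈσσ) feet: ges (ˈku:.fro) (ˈfat.pi) (ˈspu.gam). Syllable 1 is left unfooted.
Foot heads (stressed positions): 2, 4, 6.
End Rule Leftmost: primary stress on the leftmost head = syllable 2.
Secondary stress on 4, 6: ges.ˈku:.fro.ˌfat.pi.ˌspu.gam.

primary 2, secondary 4, 6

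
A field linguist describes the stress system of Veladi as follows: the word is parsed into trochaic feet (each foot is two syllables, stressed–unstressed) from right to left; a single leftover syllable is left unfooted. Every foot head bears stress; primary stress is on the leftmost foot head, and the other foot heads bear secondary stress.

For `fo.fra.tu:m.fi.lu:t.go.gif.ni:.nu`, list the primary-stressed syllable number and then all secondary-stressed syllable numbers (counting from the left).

Parse right to left into trochaic (ˈσσ) feet: fo (ˈfra.tu:m) (ˈfi.lu:t) (ˈgo.gif) (ˈni:.nu). Syllable 1 is left unfooted.
Foot heads (stressed positions): 2, 4, 6, 8.
End Rule Leftmost: primary stress on the leftmost head = syllable 2.
Secondary stress on 4, 6, 8: fo.ˈfra.tu:m.ˌfi.lu:t.ˌgo.gif.ˌni:.nu.

primary 2, secondary 4, 6, 8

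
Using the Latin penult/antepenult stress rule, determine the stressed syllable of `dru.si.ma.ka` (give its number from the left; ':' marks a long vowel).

2

Classical Latin: stress the penult if heavy (long vowel or closed), else the antepenult.
Weights: 2 si L, 3 ma L, 4 ka L.
The penult (syllable 3, ma) is light, so stress falls on the antepenult (syllable 2, si).
Stress on syllable 2: dru.ˈsi.ma.ka.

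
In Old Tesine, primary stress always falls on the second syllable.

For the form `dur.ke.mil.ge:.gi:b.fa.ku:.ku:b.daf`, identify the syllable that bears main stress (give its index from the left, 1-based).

The word has 9 syllables; the second syllable is syllable 2 (ke).
Primary stress: syllable 2 → dur.ˈke.mil.ge:.gi:b.fa.ku:.ku:b.daf.

2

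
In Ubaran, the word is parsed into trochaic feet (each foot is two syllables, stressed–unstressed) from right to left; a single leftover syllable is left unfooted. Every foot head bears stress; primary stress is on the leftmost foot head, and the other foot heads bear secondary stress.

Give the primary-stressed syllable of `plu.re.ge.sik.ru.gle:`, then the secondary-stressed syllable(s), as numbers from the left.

Parse right to left into trochaic (ˈσσ) feet: (ˈplu.re) (ˈge.sik) (ˈru.gle:).
Foot heads (stressed positions): 1, 3, 5.
End Rule Leftmost: primary stress on the leftmost head = syllable 1.
Secondary stress on 3, 5: ˈplu.re.ˌge.sik.ˌru.gle:.

primary 1, secondary 3, 5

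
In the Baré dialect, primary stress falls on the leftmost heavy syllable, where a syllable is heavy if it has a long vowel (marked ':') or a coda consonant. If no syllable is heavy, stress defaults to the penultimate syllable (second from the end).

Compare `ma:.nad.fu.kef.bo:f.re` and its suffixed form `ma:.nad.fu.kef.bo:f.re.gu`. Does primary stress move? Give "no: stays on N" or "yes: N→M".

no: stays on 1

Base `ma:.nad.fu.kef.bo:f.re` (6 syllables):
  Weights: 1 ma: H, 2 nad H, 3 fu L, 4 kef H, 5 bo:f H, 6 re L.
  Heavy syllables in the domain: 1, 2, 4, 5. The leftmost is syllable 1 (ma:).
  → primary stress on syllable 1.
Suffixed `ma:.nad.fu.kef.bo:f.re.gu` (7 syllables):
  Weights: 1 ma: H, 2 nad H, 3 fu L, 4 kef H, 5 bo:f H, 6 re L, 7 gu L.
  Heavy syllables in the domain: 1, 2, 4, 5. The leftmost is syllable 1 (ma:).
  → primary stress on syllable 1.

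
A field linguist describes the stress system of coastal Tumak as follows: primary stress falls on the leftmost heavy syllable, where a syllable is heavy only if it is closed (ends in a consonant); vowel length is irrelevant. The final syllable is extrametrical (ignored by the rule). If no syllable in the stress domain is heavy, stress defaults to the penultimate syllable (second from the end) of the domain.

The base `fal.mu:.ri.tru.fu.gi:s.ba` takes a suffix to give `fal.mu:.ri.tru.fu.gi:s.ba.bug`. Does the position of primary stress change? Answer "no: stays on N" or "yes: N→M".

no: stays on 1

Base `fal.mu:.ri.tru.fu.gi:s.ba` (7 syllables):
  The final syllable (7, ba) is extrametrical; the stress domain is syllables 1–6.
  Weights: 1 fal H, 2 mu: L, 3 ri L, 4 tru L, 5 fu L, 6 gi:s H.
  Heavy syllables in the domain: 1, 6. The leftmost is syllable 1 (fal).
  → primary stress on syllable 1.
Suffixed `fal.mu:.ri.tru.fu.gi:s.ba.bug` (8 syllables):
  The final syllable (8, bug) is extrametrical; the stress domain is syllables 1–7.
  Weights: 1 fal H, 2 mu: L, 3 ri L, 4 tru L, 5 fu L, 6 gi:s H, 7 ba L.
  Heavy syllables in the domain: 1, 6. The leftmost is syllable 1 (fal).
  → primary stress on syllable 1.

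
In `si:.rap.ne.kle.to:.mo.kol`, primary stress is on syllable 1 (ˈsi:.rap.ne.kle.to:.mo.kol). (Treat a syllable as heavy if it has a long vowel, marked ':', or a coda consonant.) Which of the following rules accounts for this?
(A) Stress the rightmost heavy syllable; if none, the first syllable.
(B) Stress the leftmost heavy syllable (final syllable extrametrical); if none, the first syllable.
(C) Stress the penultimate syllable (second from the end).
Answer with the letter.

B

Rule A → syllable 7 (observed: 1).
Rule B → syllable 1 ✓.
Rule C → syllable 6 (observed: 1).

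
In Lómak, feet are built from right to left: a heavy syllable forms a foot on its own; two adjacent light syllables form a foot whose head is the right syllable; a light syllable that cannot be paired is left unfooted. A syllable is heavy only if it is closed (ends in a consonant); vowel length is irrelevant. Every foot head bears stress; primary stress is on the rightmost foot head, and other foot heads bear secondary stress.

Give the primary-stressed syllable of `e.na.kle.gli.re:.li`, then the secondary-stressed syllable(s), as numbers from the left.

primary 6, secondary 2, 4

Weights: 1 e L, 2 na L, 3 kle L, 4 gli L, 5 re: L, 6 li L.
Parse right to left (heavy = foot alone; LL = one foot; stranded L unfooted): (e.ˈna) (kle.ˈgli) (re:.ˈli).
Foot heads: 2, 4, 6.
Primary stress on the rightmost head = syllable 6.
Secondary stress on 2, 4: e.ˌna.kle.ˌgli.re:.ˈli.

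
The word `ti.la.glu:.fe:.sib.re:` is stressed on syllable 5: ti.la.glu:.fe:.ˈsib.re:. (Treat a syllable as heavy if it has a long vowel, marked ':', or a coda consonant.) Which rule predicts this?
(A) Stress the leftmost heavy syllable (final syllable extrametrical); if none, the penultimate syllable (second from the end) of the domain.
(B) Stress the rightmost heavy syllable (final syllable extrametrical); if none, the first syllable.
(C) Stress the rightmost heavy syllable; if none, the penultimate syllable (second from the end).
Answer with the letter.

B

Rule A → syllable 3 (observed: 5).
Rule B → syllable 5 ✓.
Rule C → syllable 6 (observed: 5).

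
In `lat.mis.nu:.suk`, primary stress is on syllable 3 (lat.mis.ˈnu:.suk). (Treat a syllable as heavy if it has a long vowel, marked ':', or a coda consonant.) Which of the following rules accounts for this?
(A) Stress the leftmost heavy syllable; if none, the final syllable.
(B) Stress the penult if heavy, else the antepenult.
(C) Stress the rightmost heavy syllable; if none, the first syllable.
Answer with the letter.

B

Rule A → syllable 1 (observed: 3).
Rule B → syllable 3 ✓.
Rule C → syllable 4 (observed: 3).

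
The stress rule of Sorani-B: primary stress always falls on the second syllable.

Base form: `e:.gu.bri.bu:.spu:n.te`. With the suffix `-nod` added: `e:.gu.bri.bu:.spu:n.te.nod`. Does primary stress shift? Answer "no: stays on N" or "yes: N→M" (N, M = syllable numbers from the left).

no: stays on 2

Base `e:.gu.bri.bu:.spu:n.te` (6 syllables):
  The word has 6 syllables; the second syllable is syllable 2 (gu).
  → primary stress on syllable 2.
Suffixed `e:.gu.bri.bu:.spu:n.te.nod` (7 syllables):
  The word has 7 syllables; the second syllable is syllable 2 (gu).
  → primary stress on syllable 2.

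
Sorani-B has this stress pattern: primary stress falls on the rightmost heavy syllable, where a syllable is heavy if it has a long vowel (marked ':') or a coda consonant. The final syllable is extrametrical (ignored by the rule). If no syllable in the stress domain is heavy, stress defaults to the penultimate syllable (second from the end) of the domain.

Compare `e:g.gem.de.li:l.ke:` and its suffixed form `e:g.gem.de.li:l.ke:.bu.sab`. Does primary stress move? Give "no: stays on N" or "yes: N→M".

yes: 4→5

Base `e:g.gem.de.li:l.ke:` (5 syllables):
  The final syllable (5, ke:) is extrametrical; the stress domain is syllables 1–4.
  Weights: 1 e:g H, 2 gem H, 3 de L, 4 li:l H.
  Heavy syllables in the domain: 1, 2, 4. The rightmost is syllable 4 (li:l).
  → primary stress on syllable 4.
Suffixed `e:g.gem.de.li:l.ke:.bu.sab` (7 syllables):
  The final syllable (7, sab) is extrametrical; the stress domain is syllables 1–6.
  Weights: 1 e:g H, 2 gem H, 3 de L, 4 li:l H, 5 ke: H, 6 bu L.
  Heavy syllables in the domain: 1, 2, 4, 5. The rightmost is syllable 5 (ke:).
  → primary stress on syllable 5.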